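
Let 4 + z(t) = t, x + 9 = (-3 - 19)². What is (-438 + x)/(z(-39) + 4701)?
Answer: 37/4658 ≈ 0.0079433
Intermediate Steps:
x = 475 (x = -9 + (-3 - 19)² = -9 + (-22)² = -9 + 484 = 475)
z(t) = -4 + t
(-438 + x)/(z(-39) + 4701) = (-438 + 475)/((-4 - 39) + 4701) = 37/(-43 + 4701) = 37/4658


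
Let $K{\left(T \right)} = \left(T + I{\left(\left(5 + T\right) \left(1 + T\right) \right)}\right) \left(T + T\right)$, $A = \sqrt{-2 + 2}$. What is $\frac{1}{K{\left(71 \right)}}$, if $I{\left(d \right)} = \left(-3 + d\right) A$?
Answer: $\frac{1}{10082} \approx 9.9187 \cdot 10^{-5}$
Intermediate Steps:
$A = 0$ ($A = \sqrt{0} = 0$)
$I{\left(d \right)} = 0$ ($I{\left(d \right)} = \left(-3 + d\right) 0 = 0$)
$K{\left(T \right)} = 2 T^{2}$ ($K{\left(T \right)} = \left(T + 0\right) \left(T + T\right) = T 2 T = 2 T^{2}$)
$\frac{1}{K{\left(71 \right)}} = \frac{1}{2 \cdot 71^{2}} = \frac{1}{2 \cdot 5041} = \frac{1}{10082}$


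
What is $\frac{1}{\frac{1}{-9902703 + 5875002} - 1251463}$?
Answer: $- \frac{4027701}{5040518776564} \approx -7.9906 \cdot 10^{-7}$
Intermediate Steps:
$\frac{1}{\frac{1}{-9902703 + 5875002} - 1251463} = \frac{1}{\frac{1}{-4027701} - 1251463} = \frac{1}{- \frac{1}{4027701} - 1251463} = \frac{1}{- \frac{5040518776564}{4027701}} = - \frac{4027701}{5040518776564}$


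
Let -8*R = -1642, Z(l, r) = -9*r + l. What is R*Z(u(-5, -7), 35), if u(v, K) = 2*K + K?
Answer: -68964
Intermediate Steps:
u(v, K) = 3*K
Z(l, r) = l - 9*r
R = 821/4 (R = -⅛*(-1642) = 821/4 ≈ 205.25)
R*Z(u(-5, -7), 35) = 821*(3*(-7) - 9*35)/4 = 821*(-21 - 315)/4 = (821/4)*(-336) = -68964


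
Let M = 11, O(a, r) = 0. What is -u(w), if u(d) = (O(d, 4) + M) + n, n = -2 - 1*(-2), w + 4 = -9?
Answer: -11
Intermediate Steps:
w = -13 (w = -4 - 9 = -13)
n = 0 (n = -2 + 2 = 0)
u(d) = 11 (u(d) = (0 + 11) + 0 = 11 + 0 = 11)
-u(w) = -1*11 = -11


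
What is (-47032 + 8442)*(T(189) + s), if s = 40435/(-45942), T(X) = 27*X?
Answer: -4522778698345/22971 ≈ -1.9689e+8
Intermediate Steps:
s = -40435/45942 (s = 40435*(-1/45942) = -40435/45942 ≈ -0.88013)
(-47032 + 8442)*(T(189) + s) = (-47032 + 8442)*(27*189 - 40435/45942) = -38590*(5103 - 40435/45942) = -38590*234401591/45942 = -4522778698345/22971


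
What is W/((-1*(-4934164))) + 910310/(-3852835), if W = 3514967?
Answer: 1810193810121/3802103950988 ≈ 0.47610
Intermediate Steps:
W/((-1*(-4934164))) + 910310/(-3852835) = 3514967/((-1*(-4934164))) + 910310/(-3852835) = 3514967/4934164 + 910310*(-1/3852835) = 3514967*(1/4934164) - 182062/770567 = 3514967/4934164 - 182062/770567 = 1810193810121/3802103950988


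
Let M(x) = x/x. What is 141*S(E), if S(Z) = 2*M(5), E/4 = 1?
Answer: 282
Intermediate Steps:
E = 4 (E = 4*1 = 4)
M(x) = 1
S(Z) = 2 (S(Z) = 2*1 = 2)
141*S(E) = 141*2 = 282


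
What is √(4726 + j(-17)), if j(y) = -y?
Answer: 3*√527 ≈ 68.869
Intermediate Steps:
√(4726 + j(-17)) = √(4726 - 1*(-17)) = √(4726 + 17) = √4743 = 3*√527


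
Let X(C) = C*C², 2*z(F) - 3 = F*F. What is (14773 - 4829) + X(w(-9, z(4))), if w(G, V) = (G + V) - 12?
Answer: 67385/8 ≈ 8423.1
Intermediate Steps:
z(F) = 3/2 + F²/2 (z(F) = 3/2 + (F*F)/2 = 3/2 + F²/2)
w(G, V) = -12 + G + V
X(C) = C³
(14773 - 4829) + X(w(-9, z(4))) = (14773 - 4829) + (-12 - 9 + (3/2 + (½)*4²))³ = 9944 + (-12 - 9 + (3/2 + (½)*16))³ = 9944 + (-12 - 9 + (3/2 + 8))³ = 9944 + (-12 - 9 + 19/2)³ = 9944 + (-23/2)³ = 9944 - 12167/8 = 67385/8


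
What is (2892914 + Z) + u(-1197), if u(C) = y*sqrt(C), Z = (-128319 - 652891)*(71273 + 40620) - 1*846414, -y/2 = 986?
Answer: -87409884030 - 5916*I*sqrt(133) ≈ -8.741e+10 - 68227.0*I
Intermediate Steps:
y = -1972 (y = -2*986 = -1972)
Z = -87412776944 (Z = -781210*111893 - 846414 = -87411930530 - 846414 = -87412776944)
u(C) = -1972*sqrt(C)
(2892914 + Z) + u(-1197) = (2892914 - 87412776944) - 5916*I*sqrt(133) = -87409884030 - 5916*I*sqrt(133)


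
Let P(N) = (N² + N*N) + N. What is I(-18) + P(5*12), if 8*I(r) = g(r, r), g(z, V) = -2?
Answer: 29039/4 ≈ 7259.8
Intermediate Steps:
P(N) = N + 2*N² (P(N) = (N² + N²) + N = 2*N² + N = N + 2*N²)
I(r) = -¼ (I(r) = (⅛)*(-2) = -¼)
I(-18) + P(5*12) = -¼ + (5*12)*(1 + 2*(5*12)) = -¼ + 60*(1 + 2*60) = -¼ + 60*(1 + 120) = -¼ + 60*121 = -¼ + 7260 = 29039/4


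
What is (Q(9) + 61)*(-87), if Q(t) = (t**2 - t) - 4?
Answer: -11223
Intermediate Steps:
Q(t) = -4 + t**2 - t
(Q(9) + 61)*(-87) = ((-4 + 9**2 - 1*9) + 61)*(-87) = ((-4 + 81 - 9) + 61)*(-87) = (68 + 61)*(-87) = 129*(-87) = -11223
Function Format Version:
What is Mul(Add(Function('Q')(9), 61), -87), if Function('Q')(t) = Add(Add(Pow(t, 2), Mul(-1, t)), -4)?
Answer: -11223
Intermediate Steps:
Function('Q')(t) = Add(-4, Pow(t, 2), Mul(-1, t))
Mul(Add(Function('Q')(9), 61), -87) = Mul(Add(Add(-4, Pow(9, 2), Mul(-1, 9)), 61), -87) = Mul(Add(Add(-4, 81, -9), 61), -87) = Mul(Add(68, 61), -87) = Mul(129, -87) = -11223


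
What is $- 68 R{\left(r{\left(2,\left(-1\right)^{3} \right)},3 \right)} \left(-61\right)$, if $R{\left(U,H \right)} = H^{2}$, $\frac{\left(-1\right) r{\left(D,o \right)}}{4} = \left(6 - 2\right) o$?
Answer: $37332$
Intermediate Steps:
$r{\left(D,o \right)} = - 16 o$ ($r{\left(D,o \right)} = - 4 \left(6 - 2\right) o = - 4 \cdot 4 o = - 16 o$)
$- 68 R{\left(r{\left(2,\left(-1\right)^{3} \right)},3 \right)} \left(-61\right) = - 68 \cdot 3^{2} \left(-61\right) = \left(-68\right) 9 \left(-61\right) = \left(-612\right) \left(-61\right) = 37332$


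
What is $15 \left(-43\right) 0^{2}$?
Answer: $0$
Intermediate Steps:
$15 \left(-43\right) 0^{2} = \left(-645\right) 0 = 0$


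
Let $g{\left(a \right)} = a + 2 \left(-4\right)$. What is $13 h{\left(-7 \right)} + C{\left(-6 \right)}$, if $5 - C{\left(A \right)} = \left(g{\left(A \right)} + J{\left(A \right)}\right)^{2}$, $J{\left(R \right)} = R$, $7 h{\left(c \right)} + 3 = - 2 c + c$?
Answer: $- \frac{2713}{7} \approx -387.57$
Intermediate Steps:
$h{\left(c \right)} = - \frac{3}{7} - \frac{c}{7}$ ($h{\left(c \right)} = - \frac{3}{7} + \frac{- 2 c + c}{7} = - \frac{3}{7} + \frac{\left(-1\right) c}{7} = - \frac{3}{7} - \frac{c}{7}$)
$g{\left(a \right)} = -8 + a$ ($g{\left(a \right)} = a - 8 = -8 + a$)
$C{\left(A \right)} = 5 - \left(-8 + 2 A\right)^{2}$ ($C{\left(A \right)} = 5 - \left(\left(-8 + A\right) + A\right)^{2} = 5 - \left(-8 + 2 A\right)^{2}$)
$13 h{\left(-7 \right)} + C{\left(-6 \right)} = 13 \left(- \frac{3}{7} - -1\right) + \left(5 - 4 \left(-4 - 6\right)^{2}\right) = 13 \left(- \frac{3}{7} + 1\right) + \left(5 - 4 \left(-10\right)^{2}\right) = 13 \cdot \frac{4}{7} + \left(5 - 400\right) = \frac{52}{7} + \left(5 - 400\right) = \frac{52}{7} - 395 = - \frac{2713}{7}$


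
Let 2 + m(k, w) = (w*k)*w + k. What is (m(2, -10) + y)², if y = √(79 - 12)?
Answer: (200 + √67)² ≈ 43341.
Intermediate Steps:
m(k, w) = -2 + k + k*w² (m(k, w) = -2 + ((w*k)*w + k) = -2 + ((k*w)*w + k) = -2 + (k*w² + k) = -2 + (k + k*w²) = -2 + k + k*w²)
y = √67 ≈ 8.1853
(m(2, -10) + y)² = ((-2 + 2 + 2*(-10)²) + √67)² = ((-2 + 2 + 2*100) + √67)² = ((-2 + 2 + 200) + √67)² = (200 + √67)²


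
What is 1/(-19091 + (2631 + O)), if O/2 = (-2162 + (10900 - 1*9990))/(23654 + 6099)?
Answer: -29753/489736884 ≈ -6.0753e-5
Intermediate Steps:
O = -2504/29753 (O = 2*((-2162 + (10900 - 1*9990))/(23654 + 6099)) = 2*((-2162 + (10900 - 9990))/29753) = 2*((-2162 + 910)*(1/29753)) = 2*(-1252*1/29753) = 2*(-1252/29753) = -2504/29753 ≈ -0.084160)
1/(-19091 + (2631 + O)) = 1/(-19091 + (2631 - 2504/29753)) = 1/(-19091 + 78277639/29753) = 1/(-489736884/29753) = -29753/489736884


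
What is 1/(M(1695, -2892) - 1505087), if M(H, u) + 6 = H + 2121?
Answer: -1/1501277 ≈ -6.6610e-7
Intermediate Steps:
M(H, u) = 2115 + H (M(H, u) = -6 + (H + 2121) = -6 + (2121 + H) = 2115 + H)
1/(M(1695, -2892) - 1505087) = 1/((2115 + 1695) - 1505087) = 1/(3810 - 1505087) = 1/(-1501277) = -1/1501277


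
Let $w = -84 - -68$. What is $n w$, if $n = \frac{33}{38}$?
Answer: $- \frac{264}{19} \approx -13.895$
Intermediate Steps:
$n = \frac{33}{38}$ ($n = 33 \cdot \frac{1}{38} = \frac{33}{38} \approx 0.86842$)
$w = -16$ ($w = -84 + 68 = -16$)
$n w = \frac{33}{38} \left(-16\right) = - \frac{264}{19}$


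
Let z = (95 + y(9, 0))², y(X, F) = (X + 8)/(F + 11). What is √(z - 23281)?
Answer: I*√1689157/11 ≈ 118.15*I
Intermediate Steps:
y(X, F) = (8 + X)/(11 + F)
z = 1127844/121 (z = (95 + (8 + 9)/(11 + 0))² = (95 + 17/11)² = (1062/11)² = 1127844/121 ≈ 9321.0)
√(z - 23281) = √(1127844/121 - 23281) = √(-1689157/121) = I*√1689157/11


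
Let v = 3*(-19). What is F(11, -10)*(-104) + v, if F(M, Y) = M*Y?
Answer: 11383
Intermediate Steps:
v = -57
F(11, -10)*(-104) + v = (11*(-10))*(-104) - 57 = -110*(-104) - 57 = 11440 - 57 = 11383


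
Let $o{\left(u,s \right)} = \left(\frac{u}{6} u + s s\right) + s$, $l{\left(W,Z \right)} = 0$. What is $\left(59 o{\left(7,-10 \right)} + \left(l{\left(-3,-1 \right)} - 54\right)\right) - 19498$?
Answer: $- \frac{82561}{6} \approx -13760.0$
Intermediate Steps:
$o{\left(u,s \right)} = s + s^{2} + \frac{u^{2}}{6}$ ($o{\left(u,s \right)} = \left(u \frac{1}{6} u + s^{2}\right) + s = \left(\frac{u}{6} u + s^{2}\right) + s = \left(\frac{u^{2}}{6} + s^{2}\right) + s = \left(s^{2} + \frac{u^{2}}{6}\right) + s = s + s^{2} + \frac{u^{2}}{6}$)
$\left(59 o{\left(7,-10 \right)} + \left(l{\left(-3,-1 \right)} - 54\right)\right) - 19498 = \left(59 \left(-10 + \left(-10\right)^{2} + \frac{7^{2}}{6}\right) + \left(0 - 54\right)\right) - 19498 = \left(59 \left(-10 + 100 + \frac{1}{6} \cdot 49\right) + \left(0 - 54\right)\right) - 19498 = \left(59 \left(-10 + 100 + \frac{49}{6}\right) - 54\right) - 19498 = \left(59 \cdot \frac{589}{6} - 54\right) - 19498 = \left(\frac{34751}{6} - 54\right) - 19498 = \frac{34427}{6} - 19498 = - \frac{82561}{6}$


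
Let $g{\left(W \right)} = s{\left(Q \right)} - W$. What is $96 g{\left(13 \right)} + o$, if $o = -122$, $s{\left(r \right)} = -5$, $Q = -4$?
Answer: $-1850$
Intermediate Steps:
$g{\left(W \right)} = -5 - W$
$96 g{\left(13 \right)} + o = 96 \left(-5 - 13\right) - 122 = 96 \left(-18\right) - 122 = -1728 - 122 = -1850$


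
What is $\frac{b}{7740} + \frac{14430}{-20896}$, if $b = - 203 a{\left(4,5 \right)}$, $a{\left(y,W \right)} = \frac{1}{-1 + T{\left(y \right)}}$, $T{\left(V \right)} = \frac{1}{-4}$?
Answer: $- \frac{67684181}{101084400} \approx -0.66958$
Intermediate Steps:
$T{\left(V \right)} = - \frac{1}{4}$
$a{\left(y,W \right)} = - \frac{4}{5}$ ($a{\left(y,W \right)} = \frac{1}{-1 - \frac{1}{4}} = \frac{1}{- \frac{5}{4}} = - \frac{4}{5}$)
$b = \frac{812}{5}$ ($b = \left(-203\right) \left(- \frac{4}{5}\right) = \frac{812}{5} \approx 162.4$)
$\frac{b}{7740} + \frac{14430}{-20896} = \frac{812}{5 \cdot 7740} + \frac{14430}{-20896} = \frac{812}{5} \cdot \frac{1}{7740} + 14430 \left(- \frac{1}{20896}\right) = \frac{203}{9675} - \frac{7215}{10448} = - \frac{67684181}{101084400}$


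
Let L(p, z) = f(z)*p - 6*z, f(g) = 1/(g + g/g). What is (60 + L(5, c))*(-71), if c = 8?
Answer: -8023/9 ≈ -891.44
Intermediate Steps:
f(g) = 1/(1 + g) (f(g) = 1/(g + 1) = 1/(1 + g))
L(p, z) = -6*z + p/(1 + z) (L(p, z) = p/(1 + z) - 6*z = -6*z + p/(1 + z))
(60 + L(5, c))*(-71) = (60 + (5 - 6*8*(1 + 8))/(1 + 8))*(-71) = (60 + (5 - 6*8*9)/9)*(-71) = (60 + (5 - 432)/9)*(-71) = (60 + (1/9)*(-427))*(-71) = (60 - 427/9)*(-71) = (113/9)*(-71) = -8023/9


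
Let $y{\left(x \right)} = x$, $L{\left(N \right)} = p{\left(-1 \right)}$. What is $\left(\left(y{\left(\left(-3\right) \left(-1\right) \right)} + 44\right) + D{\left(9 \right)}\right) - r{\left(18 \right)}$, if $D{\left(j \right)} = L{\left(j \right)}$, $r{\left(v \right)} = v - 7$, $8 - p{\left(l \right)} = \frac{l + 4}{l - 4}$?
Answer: $\frac{223}{5} \approx 44.6$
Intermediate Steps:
$p{\left(l \right)} = 8 - \frac{4 + l}{-4 + l}$ ($p{\left(l \right)} = 8 - \frac{l + 4}{l - 4} = 8 - \frac{4 + l}{-4 + l}$)
$L{\left(N \right)} = \frac{43}{5}$ ($L{\left(N \right)} = \frac{-36 + 7 \left(-1\right)}{-4 - 1} = \frac{-36 - 7}{-5} = \left(- \frac{1}{5}\right) \left(-43\right) = \frac{43}{5}$)
$r{\left(v \right)} = -7 + v$ ($r{\left(v \right)} = v - 7 = -7 + v$)
$D{\left(j \right)} = \frac{43}{5}$
$\left(\left(y{\left(\left(-3\right) \left(-1\right) \right)} + 44\right) + D{\left(9 \right)}\right) - r{\left(18 \right)} = \left(\left(\left(-3\right) \left(-1\right) + 44\right) + \frac{43}{5}\right) - \left(-7 + 18\right) = \left(\left(3 + 44\right) + \frac{43}{5}\right) - 11 = \left(47 + \frac{43}{5}\right) - 11 = \frac{278}{5} - 11 = \frac{223}{5}$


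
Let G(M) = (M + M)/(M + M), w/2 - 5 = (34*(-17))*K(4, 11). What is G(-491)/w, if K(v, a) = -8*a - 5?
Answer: 1/107518 ≈ 9.3008e-6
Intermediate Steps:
K(v, a) = -5 - 8*a
w = 107518 (w = 10 + 2*((34*(-17))*(-5 - 8*11)) = 10 + 2*(-578*(-5 - 88)) = 10 + 2*(-578*(-93)) = 10 + 2*53754 = 10 + 107508 = 107518)
G(M) = 1 (G(M) = (2*M)/((2*M)) = (2*M)*(1/(2*M)) = 1)
G(-491)/w = 1/107518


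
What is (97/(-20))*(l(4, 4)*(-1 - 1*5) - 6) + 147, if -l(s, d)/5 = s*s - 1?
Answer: -10032/5 ≈ -2006.4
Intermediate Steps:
l(s, d) = 5 - 5*s² (l(s, d) = -5*(s*s - 1) = -5*(s² - 1) = -5*(-1 + s²) = 5 - 5*s²)
(97/(-20))*(l(4, 4)*(-1 - 1*5) - 6) + 147 = (97/(-20))*((5 - 5*4²)*(-1 - 1*5) - 6) + 147 = (97*(-1/20))*((5 - 5*16)*(-1 - 5) - 6) + 147 = -97*((5 - 80)*(-6) - 6)/20 + 147 = -97*(-75*(-6) - 6)/20 + 147 = -97*(450 - 6)/20 + 147 = -97/20*444 + 147 = -10767/5 + 147 = -10032/5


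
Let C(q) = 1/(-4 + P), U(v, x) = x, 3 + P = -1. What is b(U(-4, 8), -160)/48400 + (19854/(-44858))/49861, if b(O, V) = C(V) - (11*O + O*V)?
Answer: 193808280073/7873059877760 ≈ 0.024617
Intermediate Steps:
P = -4 (P = -3 - 1 = -4)
C(q) = -1/8 (C(q) = 1/(-4 - 4) = 1/(-8) = -1/8)
b(O, V) = -1/8 - 11*O - O*V (b(O, V) = -1/8 - (11*O + O*V) = -1/8 + (-11*O - O*V) = -1/8 - 11*O - O*V)
b(U(-4, 8), -160)/48400 + (19854/(-44858))/49861 = (-1/8 - 11*8 - 1*8*(-160))/48400 + (19854/(-44858))/49861 = (-1/8 - 88 + 1280)*(1/48400) + (19854*(-1/44858))*(1/49861) = (9535/8)*(1/48400) - 9927/22429*1/49861 = 1907/77440 - 9927/1118332369 = 193808280073/7873059877760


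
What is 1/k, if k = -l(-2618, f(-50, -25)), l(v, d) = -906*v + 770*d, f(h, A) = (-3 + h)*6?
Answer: -1/2127048 ≈ -4.7014e-7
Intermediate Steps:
f(h, A) = -18 + 6*h
k = -2127048 (k = -(-906*(-2618) + 770*(-18 + 6*(-50))) = -(2371908 + 770*(-18 - 300)) = -(2371908 + 770*(-318)) = -(2371908 - 244860) = -1*2127048 = -2127048)
1/k = 1/(-2127048) = -1/2127048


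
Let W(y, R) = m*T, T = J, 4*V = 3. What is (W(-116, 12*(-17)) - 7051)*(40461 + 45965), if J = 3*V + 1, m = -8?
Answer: -611636802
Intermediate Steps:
V = ¾ (V = (¼)*3 = ¾ ≈ 0.75000)
J = 13/4 (J = 3*(¾) + 1 = 9/4 + 1 = 13/4 ≈ 3.2500)
T = 13/4 ≈ 3.2500
W(y, R) = -26 (W(y, R) = -8*13/4 = -26)
(W(-116, 12*(-17)) - 7051)*(40461 + 45965) = (-26 - 7051)*(40461 + 45965) = -7077*86426 = -611636802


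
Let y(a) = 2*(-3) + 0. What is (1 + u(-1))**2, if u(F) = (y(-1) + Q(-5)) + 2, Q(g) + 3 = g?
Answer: 121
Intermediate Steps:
Q(g) = -3 + g
y(a) = -6 (y(a) = -6 + 0 = -6)
u(F) = -12 (u(F) = (-6 + (-3 - 5)) + 2 = (-6 - 8) + 2 = -14 + 2 = -12)
(1 + u(-1))**2 = (1 - 12)**2 = (-11)**2 = 121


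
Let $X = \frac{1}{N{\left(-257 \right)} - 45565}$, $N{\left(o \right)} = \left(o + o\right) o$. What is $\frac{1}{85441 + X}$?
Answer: $\frac{86533}{7393466054} \approx 1.1704 \cdot 10^{-5}$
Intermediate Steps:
$N{\left(o \right)} = 2 o^{2}$ ($N{\left(o \right)} = 2 o o = 2 o^{2}$)
$X = \frac{1}{86533}$ ($X = \frac{1}{2 \left(-257\right)^{2} - 45565} = \frac{1}{2 \cdot 66049 - 45565} = \frac{1}{132098 - 45565} = \frac{1}{86533} \approx 1.1556 \cdot 10^{-5}$)
$\frac{1}{85441 + X} = \frac{1}{85441 + \frac{1}{86533}} = \frac{1}{\frac{7393466054}{86533}} = \frac{86533}{7393466054}$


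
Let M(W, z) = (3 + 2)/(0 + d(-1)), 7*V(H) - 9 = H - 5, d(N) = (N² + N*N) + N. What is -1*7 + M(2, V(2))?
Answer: -2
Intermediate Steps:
d(N) = N + 2*N² (d(N) = (N² + N²) + N = 2*N² + N = N + 2*N²)
V(H) = 4/7 + H/7 (V(H) = 9/7 + (H - 5)/7 = 9/7 + (-5 + H)/7 = 9/7 + (-5/7 + H/7) = 4/7 + H/7)
M(W, z) = 5 (M(W, z) = (3 + 2)/(0 - (1 + 2*(-1))) = 5/(0 - (1 - 2)) = 5/(0 - 1*(-1)) = 5/(0 + 1) = 5/1 = 5*1 = 5)
-1*7 + M(2, V(2)) = -1*7 + 5 = -7 + 5 = -2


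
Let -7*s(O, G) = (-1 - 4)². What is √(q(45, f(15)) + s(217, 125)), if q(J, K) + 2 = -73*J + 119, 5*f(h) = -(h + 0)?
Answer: 149*I*√7/7 ≈ 56.317*I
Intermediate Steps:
s(O, G) = -25/7 (s(O, G) = -(-1 - 4)²/7 = -⅐*(-5)² = -⅐*25 = -25/7)
f(h) = -h/5 (f(h) = (-(h + 0))/5 = (-h)/5 = -h/5)
q(J, K) = 117 - 73*J (q(J, K) = -2 + (-73*J + 119) = -2 + (119 - 73*J) = 117 - 73*J)
√(q(45, f(15)) + s(217, 125)) = √((117 - 73*45) - 25/7) = √((117 - 3285) - 25/7) = √(-3168 - 25/7) = √(-22201/7) = 149*I*√7/7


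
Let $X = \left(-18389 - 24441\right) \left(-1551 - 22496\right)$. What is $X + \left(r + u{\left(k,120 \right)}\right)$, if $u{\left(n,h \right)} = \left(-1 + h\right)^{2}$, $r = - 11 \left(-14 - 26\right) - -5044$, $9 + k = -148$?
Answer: $1029952655$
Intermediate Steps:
$k = -157$ ($k = -9 - 148 = -157$)
$X = 1029933010$ ($X = \left(-42830\right) \left(-24047\right) = 1029933010$)
$r = 5484$ ($r = \left(-11\right) \left(-40\right) + 5044 = 440 + 5044 = 5484$)
$X + \left(r + u{\left(k,120 \right)}\right) = 1029933010 + \left(5484 + \left(-1 + 120\right)^{2}\right) = 1029933010 + \left(5484 + 119^{2}\right) = 1029933010 + \left(5484 + 14161\right) = 1029933010 + 19645 = 1029952655$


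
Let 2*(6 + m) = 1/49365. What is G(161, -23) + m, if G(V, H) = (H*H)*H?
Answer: -1201840289/98730 ≈ -12173.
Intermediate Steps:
m = -592379/98730 (m = -6 + (½)/49365 = -6 + (½)*(1/49365) = -6 + 1/98730 = -592379/98730 ≈ -6.0000)
G(V, H) = H³ (G(V, H) = H²*H = H³)
G(161, -23) + m = (-23)³ - 592379/98730 = -12167 - 592379/98730 = -1201840289/98730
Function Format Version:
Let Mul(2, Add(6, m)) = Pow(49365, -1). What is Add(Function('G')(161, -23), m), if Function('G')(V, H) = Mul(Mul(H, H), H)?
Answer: Rational(-1201840289, 98730) ≈ -12173.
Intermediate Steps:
m = Rational(-592379, 98730) (m = Add(-6, Mul(Rational(1, 2), Pow(49365, -1))) = Add(-6, Mul(Rational(1, 2), Rational(1, 49365))) = Add(-6, Rational(1, 98730)) = Rational(-592379, 98730) ≈ -6.0000)
Function('G')(V, H) = Pow(H, 3) (Function('G')(V, H) = Mul(Pow(H, 2), H) = Pow(H, 3))
Add(Function('G')(161, -23), m) = Add(Pow(-23, 3), Rational(-592379, 98730)) = Add(-12167, Rational(-592379, 98730)) = Rational(-1201840289, 98730)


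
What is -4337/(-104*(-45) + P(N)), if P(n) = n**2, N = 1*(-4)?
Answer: -4337/4696 ≈ -0.92355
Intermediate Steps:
N = -4
-4337/(-104*(-45) + P(N)) = -4337/(-104*(-45) + (-4)**2) = -4337/(4680 + 16) = -4337/4696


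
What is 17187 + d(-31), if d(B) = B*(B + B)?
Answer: 19109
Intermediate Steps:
d(B) = 2*B² (d(B) = B*(2*B) = 2*B²)
17187 + d(-31) = 17187 + 2*(-31)² = 17187 + 2*961 = 17187 + 1922 = 19109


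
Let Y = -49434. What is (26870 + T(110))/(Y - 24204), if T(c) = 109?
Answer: -8993/24546 ≈ -0.36637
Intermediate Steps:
(26870 + T(110))/(Y - 24204) = (26870 + 109)/(-49434 - 24204) = 26979/(-73638) = 26979*(-1/73638) = -8993/24546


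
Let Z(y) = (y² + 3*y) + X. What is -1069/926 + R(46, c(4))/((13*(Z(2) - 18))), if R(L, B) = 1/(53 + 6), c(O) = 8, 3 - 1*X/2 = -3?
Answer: -1639383/1420484 ≈ -1.1541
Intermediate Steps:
X = 12 (X = 6 - 2*(-3) = 6 + 6 = 12)
Z(y) = 12 + y² + 3*y (Z(y) = (y² + 3*y) + 12 = 12 + y² + 3*y)
R(L, B) = 1/59
-1069/926 + R(46, c(4))/((13*(Z(2) - 18))) = -1069/926 + 1/(59*((13*((12 + 2² + 3*2) - 18)))) = -1069*1/926 + 1/(59*((13*((12 + 4 + 6) - 18)))) = -1069/926 + 1/(59*((13*(22 - 18)))) = -1069/926 + 1/(59*((13*4))) = -1069/926 + (1/59)/52 = -1069/926 + (1/59)*(1/52) = -1069/926 + 1/3068 = -1639383/1420484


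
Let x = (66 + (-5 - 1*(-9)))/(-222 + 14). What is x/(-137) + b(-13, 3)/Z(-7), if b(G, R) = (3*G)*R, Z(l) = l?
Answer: 1667261/99736 ≈ 16.717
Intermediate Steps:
b(G, R) = 3*G*R
x = -35/104 (x = (66 + (-5 + 9))/(-208) = (66 + 4)*(-1/208) = 70*(-1/208) = -35/104 ≈ -0.33654)
x/(-137) + b(-13, 3)/Z(-7) = -35/104/(-137) + (3*(-13)*3)/(-7) = -35/104*(-1/137) - 117*(-⅐) = 35/14248 + 117/7 = 1667261/99736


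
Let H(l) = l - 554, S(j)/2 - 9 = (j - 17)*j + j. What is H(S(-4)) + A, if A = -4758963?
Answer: -4759339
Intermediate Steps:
S(j) = 18 + 2*j + 2*j*(-17 + j) (S(j) = 18 + 2*((j - 17)*j + j) = 18 + 2*((-17 + j)*j + j) = 18 + 2*(j*(-17 + j) + j) = 18 + 2*(j + j*(-17 + j)) = 18 + (2*j + 2*j*(-17 + j)) = 18 + 2*j + 2*j*(-17 + j))
H(l) = -554 + l
H(S(-4)) + A = (-554 + (18 - 32*(-4) + 2*(-4)**2)) - 4758963 = (-554 + (18 + 128 + 2*16)) - 4758963 = (-554 + (18 + 128 + 32)) - 4758963 = (-554 + 178) - 4758963 = -376 - 4758963 = -4759339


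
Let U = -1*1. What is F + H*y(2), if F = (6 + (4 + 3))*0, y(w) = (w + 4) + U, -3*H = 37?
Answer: -185/3 ≈ -61.667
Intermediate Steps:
H = -37/3 (H = -⅓*37 = -37/3 ≈ -12.333)
U = -1
y(w) = 3 + w (y(w) = (w + 4) - 1 = (4 + w) - 1 = 3 + w)
F = 0 (F = (6 + 7)*0 = 13*0 = 0)
F + H*y(2) = 0 - 37*(3 + 2)/3 = 0 - 37/3*5 = 0 - 185/3 = -185/3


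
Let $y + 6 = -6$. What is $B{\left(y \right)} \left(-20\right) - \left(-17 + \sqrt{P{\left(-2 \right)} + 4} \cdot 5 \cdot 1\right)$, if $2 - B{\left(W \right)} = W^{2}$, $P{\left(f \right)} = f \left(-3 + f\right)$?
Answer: $2857 - 5 \sqrt{14} \approx 2838.3$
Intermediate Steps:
$y = -12$ ($y = -6 - 6 = -12$)
$B{\left(W \right)} = 2 - W^{2}$
$B{\left(y \right)} \left(-20\right) - \left(-17 + \sqrt{P{\left(-2 \right)} + 4} \cdot 5 \cdot 1\right) = \left(2 - \left(-12\right)^{2}\right) \left(-20\right) + \left(17 - \sqrt{- 2 \left(-3 - 2\right) + 4} \cdot 5 \cdot 1\right) = \left(2 - 144\right) \left(-20\right) + \left(17 - \sqrt{\left(-2\right) \left(-5\right) + 4} \cdot 5 \cdot 1\right) = \left(2 - 144\right) \left(-20\right) + \left(17 - \sqrt{10 + 4} \cdot 5 \cdot 1\right) = \left(-142\right) \left(-20\right) + \left(17 - \sqrt{14} \cdot 5 \cdot 1\right) = 2840 + \left(17 - 5 \sqrt{14} \cdot 1\right) = 2840 + \left(17 - 5 \sqrt{14}\right) = 2857 - 5 \sqrt{14}$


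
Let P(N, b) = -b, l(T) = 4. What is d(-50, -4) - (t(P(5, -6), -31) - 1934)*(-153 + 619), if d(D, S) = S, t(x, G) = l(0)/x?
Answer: 2702788/3 ≈ 9.0093e+5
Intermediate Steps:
t(x, G) = 4/x
d(-50, -4) - (t(P(5, -6), -31) - 1934)*(-153 + 619) = -4 - (4/((-1*(-6))) - 1934)*(-153 + 619) = -4 - (4/6 - 1934)*466 = -4 - (4*(⅙) - 1934)*466 = -4 - (⅔ - 1934)*466 = -4 - (-5800)*466/3 = -4 - 1*(-2702800/3) = -4 + 2702800/3 = 2702788/3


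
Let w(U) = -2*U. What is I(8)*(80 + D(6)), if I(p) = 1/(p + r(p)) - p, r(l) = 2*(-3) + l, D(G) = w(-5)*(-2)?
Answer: -474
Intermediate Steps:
D(G) = -20 (D(G) = -2*(-5)*(-2) = 10*(-2) = -20)
r(l) = -6 + l
I(p) = 1/(-6 + 2*p) - p (I(p) = 1/(p + (-6 + p)) - p = 1/(-6 + 2*p) - p)
I(8)*(80 + D(6)) = ((1 - 1*8² - 1*8*(-6 + 8))/(2*(-3 + 8)))*(80 - 20) = ((½)*(1 - 1*64 - 1*8*2)/5)*60 = ((½)*(⅕)*(1 - 64 - 16))*60 = ((½)*(⅕)*(-79))*60 = -79/10*60 = -474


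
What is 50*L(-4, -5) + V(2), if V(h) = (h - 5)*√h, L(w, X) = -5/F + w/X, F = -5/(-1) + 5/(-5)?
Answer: -45/2 - 3*√2 ≈ -26.743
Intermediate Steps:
F = 4 (F = -5*(-1) + 5*(-⅕) = 5 - 1 = 4)
L(w, X) = -5/4 + w/X
V(h) = √h*(-5 + h) (V(h) = (-5 + h)*√h = √h*(-5 + h))
50*L(-4, -5) + V(2) = 50*(-5/4 - 4/(-5)) + √2*(-5 + 2) = 50*(-5/4 - 4*(-⅕)) + √2*(-3) = 50*(-5/4 + ⅘) - 3*√2 = 50*(-9/20) - 3*√2 = -45/2 - 3*√2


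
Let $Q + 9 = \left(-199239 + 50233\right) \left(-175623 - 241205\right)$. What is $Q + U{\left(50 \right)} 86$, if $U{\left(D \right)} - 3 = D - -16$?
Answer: $62109878893$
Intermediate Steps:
$U{\left(D \right)} = 19 + D$ ($U{\left(D \right)} = 3 + \left(D - -16\right) = 3 + \left(D + 16\right) = 3 + \left(16 + D\right) = 19 + D$)
$Q = 62109872959$ ($Q = -9 + \left(-199239 + 50233\right) \left(-175623 - 241205\right) = -9 - -62109872968 = -9 + 62109872968 = 62109872959$)
$Q + U{\left(50 \right)} 86 = 62109872959 + \left(19 + 50\right) 86 = 62109872959 + 69 \cdot 86 = 62109872959 + 5934 = 62109878893$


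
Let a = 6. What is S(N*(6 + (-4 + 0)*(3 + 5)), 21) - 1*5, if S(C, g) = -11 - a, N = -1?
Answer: -22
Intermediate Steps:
S(C, g) = -17 (S(C, g) = -11 - 1*6 = -11 - 6 = -17)
S(N*(6 + (-4 + 0)*(3 + 5)), 21) - 1*5 = -17 - 1*5 = -17 - 5 = -22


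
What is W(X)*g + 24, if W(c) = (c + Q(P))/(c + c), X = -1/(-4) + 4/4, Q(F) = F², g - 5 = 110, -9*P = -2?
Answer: 13571/162 ≈ 83.772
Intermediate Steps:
P = 2/9 (P = -⅑*(-2) = 2/9 ≈ 0.22222)
g = 115 (g = 5 + 110 = 115)
X = 5/4 (X = -1*(-¼) + 4*(¼) = ¼ + 1 = 5/4 ≈ 1.2500)
W(c) = (4/81 + c)/(2*c) (W(c) = (c + (2/9)²)/(c + c) = (c + 4/81)/((2*c)) = (4/81 + c)*(1/(2*c)) = (4/81 + c)/(2*c))
W(X)*g + 24 = ((4 + 81*(5/4))/(162*(5/4)))*115 + 24 = ((1/162)*(⅘)*(4 + 405/4))*115 + 24 = ((1/162)*(⅘)*(421/4))*115 + 24 = (421/810)*115 + 24 = 9683/162 + 24 = 13571/162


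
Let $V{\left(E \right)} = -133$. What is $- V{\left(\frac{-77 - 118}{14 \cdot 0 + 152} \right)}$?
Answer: $133$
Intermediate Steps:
$- V{\left(\frac{-77 - 118}{14 \cdot 0 + 152} \right)} = \left(-1\right) \left(-133\right) = 133$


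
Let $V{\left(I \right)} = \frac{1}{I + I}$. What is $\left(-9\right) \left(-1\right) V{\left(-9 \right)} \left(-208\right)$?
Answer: $104$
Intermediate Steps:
$V{\left(I \right)} = \frac{1}{2 I}$
$\left(-9\right) \left(-1\right) V{\left(-9 \right)} \left(-208\right) = \left(-9\right) \left(-1\right) \frac{1}{2 \left(-9\right)} \left(-208\right) = 9 \cdot \frac{1}{2} \left(- \frac{1}{9}\right) \left(-208\right) = 9 \left(- \frac{1}{18}\right) \left(-208\right) = \left(- \frac{1}{2}\right) \left(-208\right) = 104$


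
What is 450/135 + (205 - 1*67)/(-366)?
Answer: 541/183 ≈ 2.9563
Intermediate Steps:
450/135 + (205 - 1*67)/(-366) = 450*(1/135) + (205 - 67)*(-1/366) = 10/3 + 138*(-1/366) = 10/3 - 23/61 = 541/183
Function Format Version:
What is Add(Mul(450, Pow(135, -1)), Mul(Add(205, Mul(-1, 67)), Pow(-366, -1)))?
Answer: Rational(541, 183) ≈ 2.9563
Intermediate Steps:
Add(Mul(450, Pow(135, -1)), Mul(Add(205, Mul(-1, 67)), Pow(-366, -1))) = Add(Mul(450, Rational(1, 135)), Mul(Add(205, -67), Rational(-1, 366))) = Add(Rational(10, 3), Mul(138, Rational(-1, 366))) = Add(Rational(10, 3), Rational(-23, 61)) = Rational(541, 183)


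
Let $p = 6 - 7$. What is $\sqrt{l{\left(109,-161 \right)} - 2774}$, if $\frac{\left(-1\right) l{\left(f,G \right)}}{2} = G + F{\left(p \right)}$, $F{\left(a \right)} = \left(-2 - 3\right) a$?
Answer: $i \sqrt{2462} \approx 49.619 i$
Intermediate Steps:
$p = -1$ ($p = 6 - 7 = -1$)
$F{\left(a \right)} = - 5 a$
$l{\left(f,G \right)} = -10 - 2 G$ ($l{\left(f,G \right)} = - 2 \left(G - -5\right) = - 2 \left(G + 5\right) = - 2 \left(5 + G\right) = -10 - 2 G$)
$\sqrt{l{\left(109,-161 \right)} - 2774} = \sqrt{\left(-10 - -322\right) - 2774} = \sqrt{\left(-10 + 322\right) - 2774} = \sqrt{312 - 2774} = \sqrt{-2462} = i \sqrt{2462}$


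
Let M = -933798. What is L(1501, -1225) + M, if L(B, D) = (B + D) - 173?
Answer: -933695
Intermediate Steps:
L(B, D) = -173 + B + D
L(1501, -1225) + M = (-173 + 1501 - 1225) - 933798 = 103 - 933798 = -933695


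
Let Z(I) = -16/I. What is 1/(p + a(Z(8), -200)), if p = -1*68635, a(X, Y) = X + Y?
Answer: -1/68837 ≈ -1.4527e-5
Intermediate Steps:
p = -68635
1/(p + a(Z(8), -200)) = 1/(-68635 + (-16/8 - 200)) = 1/(-68635 + (-16*⅛ - 200)) = 1/(-68635 + (-2 - 200)) = 1/(-68635 - 202) = 1/(-68837) = -1/68837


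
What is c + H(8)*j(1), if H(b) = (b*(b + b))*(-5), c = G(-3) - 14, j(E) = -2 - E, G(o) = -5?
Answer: 1901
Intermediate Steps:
c = -19 (c = -5 - 14 = -19)
H(b) = -10*b² (H(b) = (b*(2*b))*(-5) = (2*b²)*(-5) = -10*b²)
c + H(8)*j(1) = -19 + (-10*8²)*(-2 - 1*1) = -19 + (-10*64)*(-2 - 1) = -19 - 640*(-3) = -19 + 1920 = 1901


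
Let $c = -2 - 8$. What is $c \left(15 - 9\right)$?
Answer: $-60$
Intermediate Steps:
$c = -10$ ($c = -2 - 8 = -10$)
$c \left(15 - 9\right) = - 10 \left(15 - 9\right) = \left(-10\right) 6 = -60$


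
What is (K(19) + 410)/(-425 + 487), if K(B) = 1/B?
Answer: 7791/1178 ≈ 6.6138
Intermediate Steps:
(K(19) + 410)/(-425 + 487) = (1/19 + 410)/(-425 + 487) = (1/19 + 410)/62 = (7791/19)*(1/62) = 7791/1178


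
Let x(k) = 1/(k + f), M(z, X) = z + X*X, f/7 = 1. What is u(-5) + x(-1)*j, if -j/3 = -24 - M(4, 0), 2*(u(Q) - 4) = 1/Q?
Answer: 179/10 ≈ 17.900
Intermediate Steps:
f = 7 (f = 7*1 = 7)
u(Q) = 4 + 1/(2*Q)
M(z, X) = z + X²
x(k) = 1/(7 + k) (x(k) = 1/(k + 7) = 1/(7 + k))
j = 84 (j = -3*(-24 - (4 + 0²)) = -3*(-24 - (4 + 0)) = -3*(-24 - 1*4) = -3*(-24 - 4) = -3*(-28) = 84)
u(-5) + x(-1)*j = (4 + (½)/(-5)) + 84/(7 - 1) = (4 + (½)*(-⅕)) + 84/6 = (4 - ⅒) + (⅙)*84 = 39/10 + 14 = 179/10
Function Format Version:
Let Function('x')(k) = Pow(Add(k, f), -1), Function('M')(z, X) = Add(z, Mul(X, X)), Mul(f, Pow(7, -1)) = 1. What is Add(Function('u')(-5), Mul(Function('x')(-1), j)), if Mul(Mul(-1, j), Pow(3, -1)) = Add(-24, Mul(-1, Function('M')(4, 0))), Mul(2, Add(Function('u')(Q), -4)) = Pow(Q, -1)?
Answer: Rational(179, 10) ≈ 17.900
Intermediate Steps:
f = 7 (f = Mul(7, 1) = 7)
Function('u')(Q) = Add(4, Mul(Rational(1, 2), Pow(Q, -1)))
Function('M')(z, X) = Add(z, Pow(X, 2))
Function('x')(k) = Pow(Add(7, k), -1) (Function('x')(k) = Pow(Add(k, 7), -1) = Pow(Add(7, k), -1))
j = 84 (j = Mul(-3, Add(-24, Mul(-1, Add(4, Pow(0, 2))))) = Mul(-3, Add(-24, Mul(-1, Add(4, 0)))) = Mul(-3, Add(-24, Mul(-1, 4))) = Mul(-3, Add(-24, -4)) = Mul(-3, -28) = 84)
Add(Function('u')(-5), Mul(Function('x')(-1), j)) = Add(Add(4, Mul(Rational(1, 2), Pow(-5, -1))), Mul(Pow(Add(7, -1), -1), 84)) = Add(Add(4, Mul(Rational(1, 2), Rational(-1, 5))), Mul(Pow(6, -1), 84)) = Add(Add(4, Rational(-1, 10)), Mul(Rational(1, 6), 84)) = Add(Rational(39, 10), 14) = Rational(179, 10)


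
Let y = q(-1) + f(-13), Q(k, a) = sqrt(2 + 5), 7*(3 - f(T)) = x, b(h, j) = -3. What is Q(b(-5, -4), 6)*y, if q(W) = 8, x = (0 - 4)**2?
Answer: 61*sqrt(7)/7 ≈ 23.056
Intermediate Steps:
x = 16 (x = (-4)**2 = 16)
f(T) = 5/7 (f(T) = 3 - 1/7*16 = 3 - 16/7 = 5/7)
Q(k, a) = sqrt(7)
y = 61/7 (y = 8 + 5/7 = 61/7 ≈ 8.7143)
Q(b(-5, -4), 6)*y = sqrt(7)*(61/7) = 61*sqrt(7)/7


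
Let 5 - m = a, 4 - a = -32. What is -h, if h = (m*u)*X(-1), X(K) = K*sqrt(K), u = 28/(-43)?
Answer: 868*I/43 ≈ 20.186*I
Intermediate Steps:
u = -28/43 (u = 28*(-1/43) = -28/43 ≈ -0.65116)
a = 36 (a = 4 - 1*(-32) = 4 + 32 = 36)
m = -31 (m = 5 - 1*36 = 5 - 36 = -31)
X(K) = K**(3/2)
h = -868*I/43 (h = (-31*(-28/43))*(-1)**(3/2) = 868*(-I)/43 = -868*I/43 ≈ -20.186*I)
-h = -(-868)*I/43 = 868*I/43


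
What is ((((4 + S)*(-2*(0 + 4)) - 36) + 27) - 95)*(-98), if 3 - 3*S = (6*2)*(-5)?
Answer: 29792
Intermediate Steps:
S = 21 (S = 1 - 6*2*(-5)/3 = 1 - 4*(-5) = 1 - ⅓*(-60) = 1 + 20 = 21)
((((4 + S)*(-2*(0 + 4)) - 36) + 27) - 95)*(-98) = ((((4 + 21)*(-2*(0 + 4)) - 36) + 27) - 95)*(-98) = (((25*(-2*4) - 36) + 27) - 95)*(-98) = (((25*(-8) - 36) + 27) - 95)*(-98) = (((-200 - 36) + 27) - 95)*(-98) = ((-236 + 27) - 95)*(-98) = (-209 - 95)*(-98) = -304*(-98) = 29792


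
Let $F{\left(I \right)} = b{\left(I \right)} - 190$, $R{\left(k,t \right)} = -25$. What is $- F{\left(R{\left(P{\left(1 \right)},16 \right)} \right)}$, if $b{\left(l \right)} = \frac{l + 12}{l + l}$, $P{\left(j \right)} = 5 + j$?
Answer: $\frac{9487}{50} \approx 189.74$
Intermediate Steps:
$b{\left(l \right)} = \frac{12 + l}{2 l}$
$F{\left(I \right)} = -190 + \frac{12 + I}{2 I}$ ($F{\left(I \right)} = \frac{12 + I}{2 I} - 190 = -190 + \frac{12 + I}{2 I}$)
$- F{\left(R{\left(P{\left(1 \right)},16 \right)} \right)} = - (- \frac{379}{2} + \frac{6}{-25}) = - (- \frac{379}{2} + 6 \left(- \frac{1}{25}\right)) = - (- \frac{379}{2} - \frac{6}{25}) = \left(-1\right) \left(- \frac{9487}{50}\right) = \frac{9487}{50}$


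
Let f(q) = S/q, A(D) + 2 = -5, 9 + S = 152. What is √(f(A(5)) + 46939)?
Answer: √2299010/7 ≈ 216.61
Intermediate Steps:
S = 143 (S = -9 + 152 = 143)
A(D) = -7 (A(D) = -2 - 5 = -7)
f(q) = 143/q
√(f(A(5)) + 46939) = √(143/(-7) + 46939) = √(143*(-⅐) + 46939) = √(-143/7 + 46939) = √(328430/7) = √2299010/7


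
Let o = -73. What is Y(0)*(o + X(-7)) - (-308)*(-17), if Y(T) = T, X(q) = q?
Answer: -5236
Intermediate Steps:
Y(0)*(o + X(-7)) - (-308)*(-17) = 0*(-73 - 7) - (-308)*(-17) = 0*(-80) - 1*5236 = 0 - 5236 = -5236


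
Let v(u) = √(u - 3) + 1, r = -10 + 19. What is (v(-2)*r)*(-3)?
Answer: -27 - 27*I*√5 ≈ -27.0 - 60.374*I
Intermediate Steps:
r = 9
v(u) = 1 + √(-3 + u) (v(u) = √(-3 + u) + 1 = 1 + √(-3 + u))
(v(-2)*r)*(-3) = ((1 + √(-3 - 2))*9)*(-3) = ((1 + √(-5))*9)*(-3) = ((1 + I*√5)*9)*(-3) = (9 + 9*I*√5)*(-3) = -27 - 27*I*√5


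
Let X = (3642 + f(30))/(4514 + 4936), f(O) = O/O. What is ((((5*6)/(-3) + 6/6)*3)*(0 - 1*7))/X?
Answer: 1786050/3643 ≈ 490.27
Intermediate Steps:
f(O) = 1
X = 3643/9450 (X = (3642 + 1)/(4514 + 4936) = 3643/9450 ≈ 0.38550)
((((5*6)/(-3) + 6/6)*3)*(0 - 1*7))/X = ((((5*6)/(-3) + 6/6)*3)*(0 - 1*7))/(3643/9450) = (((30*(-⅓) + 6*(⅙))*3)*(0 - 7))*(9450/3643) = (((-10 + 1)*3)*(-7))*(9450/3643) = (-9*3*(-7))*(9450/3643) = -27*(-7)*(9450/3643) = 189*(9450/3643) = 1786050/3643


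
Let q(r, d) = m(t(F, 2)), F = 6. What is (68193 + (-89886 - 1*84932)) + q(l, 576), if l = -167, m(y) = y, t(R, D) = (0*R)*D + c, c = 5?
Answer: -106620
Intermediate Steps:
t(R, D) = 5 (t(R, D) = (0*R)*D + 5 = 0*D + 5 = 0 + 5 = 5)
q(r, d) = 5
(68193 + (-89886 - 1*84932)) + q(l, 576) = (68193 + (-89886 - 1*84932)) + 5 = (68193 + (-89886 - 84932)) + 5 = (68193 - 174818) + 5 = -106625 + 5 = -106620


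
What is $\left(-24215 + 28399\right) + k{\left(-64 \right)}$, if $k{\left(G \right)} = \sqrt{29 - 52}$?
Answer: $4184 + i \sqrt{23} \approx 4184.0 + 4.7958 i$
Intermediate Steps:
$k{\left(G \right)} = i \sqrt{23}$ ($k{\left(G \right)} = \sqrt{-23} = i \sqrt{23}$)
$\left(-24215 + 28399\right) + k{\left(-64 \right)} = \left(-24215 + 28399\right) + i \sqrt{23} = 4184 + i \sqrt{23}$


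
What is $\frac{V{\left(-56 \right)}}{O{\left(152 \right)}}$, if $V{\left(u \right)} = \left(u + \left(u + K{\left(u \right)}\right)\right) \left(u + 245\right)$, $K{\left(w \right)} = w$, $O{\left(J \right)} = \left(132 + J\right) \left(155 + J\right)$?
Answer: $- \frac{7938}{21797} \approx -0.36418$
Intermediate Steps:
$V{\left(u \right)} = 3 u \left(245 + u\right)$ ($V{\left(u \right)} = \left(u + \left(u + u\right)\right) \left(u + 245\right) = \left(u + 2 u\right) \left(245 + u\right) = 3 u \left(245 + u\right)$)
$\frac{V{\left(-56 \right)}}{O{\left(152 \right)}} = \frac{3 \left(-56\right) \left(245 - 56\right)}{20460 + 152^{2} + 287 \cdot 152} = \frac{3 \left(-56\right) 189}{20460 + 23104 + 43624} = - \frac{31752}{87188} = \left(-31752\right) \frac{1}{87188} = - \frac{7938}{21797}$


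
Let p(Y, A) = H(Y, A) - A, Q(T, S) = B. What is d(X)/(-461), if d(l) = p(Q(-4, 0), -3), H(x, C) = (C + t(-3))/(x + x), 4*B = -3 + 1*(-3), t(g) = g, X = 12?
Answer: -5/461 ≈ -0.010846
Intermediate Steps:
B = -3/2 (B = (-3 + 1*(-3))/4 = (-3 - 3)/4 = (1/4)*(-6) = -3/2 ≈ -1.5000)
H(x, C) = (-3 + C)/(2*x) (H(x, C) = (C - 3)/(x + x) = (-3 + C)/((2*x)) = (-3 + C)*(1/(2*x)) = (-3 + C)/(2*x))
Q(T, S) = -3/2
p(Y, A) = -A + (-3 + A)/(2*Y) (p(Y, A) = (-3 + A)/(2*Y) - A = -A + (-3 + A)/(2*Y))
d(l) = 5 (d(l) = (-3 - 3 - 2*(-3)*(-3/2))/(2*(-3/2)) = (1/2)*(-2/3)*(-3 - 3 - 9) = (1/2)*(-2/3)*(-15) = 5)
d(X)/(-461) = 5/(-461) = 5*(-1/461) = -5/461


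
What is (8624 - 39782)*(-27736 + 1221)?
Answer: 826154370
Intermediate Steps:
(8624 - 39782)*(-27736 + 1221) = -31158*(-26515) = 826154370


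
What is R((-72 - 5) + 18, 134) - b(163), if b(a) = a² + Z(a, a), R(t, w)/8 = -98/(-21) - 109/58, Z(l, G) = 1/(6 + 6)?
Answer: -3079427/116 ≈ -26547.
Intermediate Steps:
Z(l, G) = 1/12
R(t, w) = 1940/87 (R(t, w) = 8*(-98/(-21) - 109/58) = 8*(-98*(-1/21) - 109*1/58) = 8*(14/3 - 109/58) = 8*(485/174) = 1940/87)
b(a) = 1/12 + a² (b(a) = a² + 1/12 = 1/12 + a²)
R((-72 - 5) + 18, 134) - b(163) = 1940/87 - (1/12 + 163²) = 1940/87 - (1/12 + 26569) = 1940/87 - 1*318829/12 = 1940/87 - 318829/12 = -3079427/116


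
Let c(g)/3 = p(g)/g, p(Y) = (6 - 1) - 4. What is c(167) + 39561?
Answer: 6606690/167 ≈ 39561.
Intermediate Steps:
p(Y) = 1 (p(Y) = 5 - 4 = 1)
c(g) = 3/g (c(g) = 3*(1/g) = 3/g)
c(167) + 39561 = 3/167 + 39561 = 6606690/167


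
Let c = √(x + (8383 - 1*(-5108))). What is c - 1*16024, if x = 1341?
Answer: -16024 + 12*√103 ≈ -15902.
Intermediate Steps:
c = 12*√103 (c = √(1341 + (8383 - 1*(-5108))) = √(1341 + (8383 + 5108)) = √(1341 + 13491) = √14832 = 12*√103 ≈ 121.79)
c - 1*16024 = 12*√103 - 1*16024 = 12*√103 - 16024 = -16024 + 12*√103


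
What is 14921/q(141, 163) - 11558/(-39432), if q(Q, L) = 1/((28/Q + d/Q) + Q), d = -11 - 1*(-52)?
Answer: 1956313471013/926652 ≈ 2.1112e+6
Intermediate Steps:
d = 41 (d = -11 + 52 = 41)
q(Q, L) = 1/(Q + 69/Q) (q(Q, L) = 1/((28/Q + 41/Q) + Q) = 1/(69/Q + Q) = 1/(Q + 69/Q))
14921/q(141, 163) - 11558/(-39432) = 14921/((141/(69 + 141²))) - 11558/(-39432) = 14921/((141/(69 + 19881))) - 11558*(-1/39432) = 14921/((141/19950)) + 5779/19716 = 14921/((141*(1/19950))) + 5779/19716 = 14921/(47/6650) + 5779/19716 = 14921*(6650/47) + 5779/19716 = 99224650/47 + 5779/19716 = 1956313471013/926652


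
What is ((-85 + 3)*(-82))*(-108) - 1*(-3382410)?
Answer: 2656218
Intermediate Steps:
((-85 + 3)*(-82))*(-108) - 1*(-3382410) = -82*(-82)*(-108) + 3382410 = 6724*(-108) + 3382410 = -726192 + 3382410 = 2656218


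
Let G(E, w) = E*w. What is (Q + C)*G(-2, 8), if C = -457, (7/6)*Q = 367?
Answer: 15952/7 ≈ 2278.9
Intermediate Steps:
Q = 2202/7 (Q = (6/7)*367 = 2202/7 ≈ 314.57)
(Q + C)*G(-2, 8) = (2202/7 - 457)*(-2*8) = -997/7*(-16) = 15952/7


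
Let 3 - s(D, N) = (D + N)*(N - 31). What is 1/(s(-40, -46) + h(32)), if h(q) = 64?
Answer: -1/6555 ≈ -0.00015256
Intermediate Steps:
s(D, N) = 3 - (-31 + N)*(D + N) (s(D, N) = 3 - (D + N)*(N - 31) = 3 - (D + N)*(-31 + N) = 3 - (-31 + N)*(D + N))
1/(s(-40, -46) + h(32)) = 1/((3 - 1*(-46)**2 + 31*(-40) + 31*(-46) - 1*(-40)*(-46)) + 64) = 1/((3 - 1*2116 - 1240 - 1426 - 1840) + 64) = 1/((3 - 2116 - 1240 - 1426 - 1840) + 64) = 1/(-6619 + 64) = 1/(-6555) = -1/6555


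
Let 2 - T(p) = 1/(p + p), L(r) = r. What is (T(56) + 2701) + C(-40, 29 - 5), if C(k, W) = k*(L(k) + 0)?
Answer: 481935/112 ≈ 4303.0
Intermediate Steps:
C(k, W) = k**2 (C(k, W) = k*(k + 0) = k*k = k**2)
T(p) = 2 - 1/(2*p) (T(p) = 2 - 1/(p + p) = 2 - 1/(2*p))
(T(56) + 2701) + C(-40, 29 - 5) = ((2 - 1/2/56) + 2701) + (-40)**2 = ((2 - 1/2*1/56) + 2701) + 1600 = ((2 - 1/112) + 2701) + 1600 = (223/112 + 2701) + 1600 = 302735/112 + 1600 = 481935/112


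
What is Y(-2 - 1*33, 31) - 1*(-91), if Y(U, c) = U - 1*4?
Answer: 52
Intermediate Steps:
Y(U, c) = -4 + U (Y(U, c) = U - 4 = -4 + U)
Y(-2 - 1*33, 31) - 1*(-91) = (-4 + (-2 - 1*33)) - 1*(-91) = (-4 + (-2 - 33)) + 91 = (-4 - 35) + 91 = -39 + 91 = 52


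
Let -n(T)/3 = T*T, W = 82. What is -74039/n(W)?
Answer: 74039/20172 ≈ 3.6704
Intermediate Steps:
n(T) = -3*T² (n(T) = -3*T*T = -3*T²)
-74039/n(W) = -74039/((-3*82²)) = -74039/((-3*6724)) = -74039/(-20172) = -74039*(-1/20172) = 74039/20172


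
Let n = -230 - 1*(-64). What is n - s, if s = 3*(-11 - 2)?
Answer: -127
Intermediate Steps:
s = -39 (s = 3*(-13) = -39)
n = -166 (n = -230 + 64 = -166)
n - s = -166 - 1*(-39) = -166 + 39 = -127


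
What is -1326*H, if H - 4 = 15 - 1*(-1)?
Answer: -26520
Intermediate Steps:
H = 20 (H = 4 + (15 - 1*(-1)) = 4 + (15 + 1) = 4 + 16 = 20)
-1326*H = -1326*20 = -26520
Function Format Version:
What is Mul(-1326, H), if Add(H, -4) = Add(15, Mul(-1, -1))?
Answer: -26520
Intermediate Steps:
H = 20 (H = Add(4, Add(15, Mul(-1, -1))) = Add(4, Add(15, 1)) = Add(4, 16) = 20)
Mul(-1326, H) = Mul(-1326, 20) = -26520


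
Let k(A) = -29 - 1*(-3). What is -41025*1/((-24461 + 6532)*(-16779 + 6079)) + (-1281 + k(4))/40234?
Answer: -5047717439/154370052604 ≈ -0.032699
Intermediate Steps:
k(A) = -26 (k(A) = -29 + 3 = -26)
-41025*1/((-24461 + 6532)*(-16779 + 6079)) + (-1281 + k(4))/40234 = -41025*1/((-24461 + 6532)*(-16779 + 6079)) + (-1281 - 26)/40234 = -41025/((-17929*(-10700))) - 1307*1/40234 = -41025/191840300 - 1307/40234 = -41025*1/191840300 - 1307/40234 = -1641/7673612 - 1307/40234 = -5047717439/154370052604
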